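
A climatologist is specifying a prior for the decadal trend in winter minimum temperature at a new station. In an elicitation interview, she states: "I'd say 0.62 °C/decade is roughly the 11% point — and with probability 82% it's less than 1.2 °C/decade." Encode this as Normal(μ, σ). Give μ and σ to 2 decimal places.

The p-quantile of Normal(μ,σ) is μ + z_p·σ, with z_{0.11} = -1.227 and z_{0.82} = 0.9154.
Eliminate σ: μ = (z₂·x₁ − z₁·x₂)/(z₂ − z₁) = (0.9154·0.62 − (-1.227)·1.2)/2.142 = 0.95.
Then σ = (x₂ − x₁)/(z₂ − z₁) = (1.2 − 0.62)/2.142 = 0.27.

μ = 0.95, σ = 0.27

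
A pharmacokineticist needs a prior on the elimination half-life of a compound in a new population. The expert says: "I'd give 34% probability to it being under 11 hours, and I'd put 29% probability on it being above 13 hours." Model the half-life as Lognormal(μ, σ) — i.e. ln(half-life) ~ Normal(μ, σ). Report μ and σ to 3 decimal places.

If T ~ Lognormal(μ,σ) then ln T ~ Normal(μ,σ), so the p-quantile of ln T is μ + z_p·σ.
ln(11) = 2.398 and ln(13) = 2.565; z_{0.34} = -0.4125, z_{0.71} = 0.5534.
σ = (2.565 − 2.398)/(0.5534 − (-0.4125)) = 0.173.
μ = 2.398 − (-0.4125)·0.173 = 2.469.

μ ≈ 2.469, σ ≈ 0.173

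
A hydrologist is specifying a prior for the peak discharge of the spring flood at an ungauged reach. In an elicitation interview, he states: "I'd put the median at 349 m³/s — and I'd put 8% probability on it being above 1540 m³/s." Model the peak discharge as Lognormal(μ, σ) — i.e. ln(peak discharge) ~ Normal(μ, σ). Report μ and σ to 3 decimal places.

μ ≈ 5.855, σ ≈ 1.057

If T ~ Lognormal(μ,σ) then ln T ~ Normal(μ,σ), so the p-quantile of ln T is μ + z_p·σ.
ln(349) = 5.855 and ln(1540) = 7.34; z_{0.5} = 0, z_{0.92} = 1.405.
σ = (7.34 − 5.855)/(1.405 − (0)) = 1.057.
μ = 5.855 − (0)·1.057 = 5.855.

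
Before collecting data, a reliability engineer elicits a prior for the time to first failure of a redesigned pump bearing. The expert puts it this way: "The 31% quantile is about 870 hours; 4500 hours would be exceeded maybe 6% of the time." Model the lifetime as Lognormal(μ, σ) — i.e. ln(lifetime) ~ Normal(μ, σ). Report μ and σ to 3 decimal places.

μ ≈ 7.166, σ ≈ 0.801

If T ~ Lognormal(μ,σ) then ln T ~ Normal(μ,σ), so the p-quantile of ln T is μ + z_p·σ.
ln(870) = 6.768 and ln(4500) = 8.412; z_{0.31} = -0.4959, z_{0.94} = 1.555.
σ = (8.412 − 6.768)/(1.555 − (-0.4959)) = 0.801.
μ = 6.768 − (-0.4959)·0.801 = 7.166.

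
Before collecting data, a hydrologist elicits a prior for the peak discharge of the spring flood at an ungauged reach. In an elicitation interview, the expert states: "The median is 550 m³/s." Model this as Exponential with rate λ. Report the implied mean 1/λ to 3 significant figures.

mean ≈ 793 m³/s

Exponential median = ln 2 / λ, so λ = ln 2 / 550.0 = 0.00126.
Mean = 1/λ = 793 m³/s.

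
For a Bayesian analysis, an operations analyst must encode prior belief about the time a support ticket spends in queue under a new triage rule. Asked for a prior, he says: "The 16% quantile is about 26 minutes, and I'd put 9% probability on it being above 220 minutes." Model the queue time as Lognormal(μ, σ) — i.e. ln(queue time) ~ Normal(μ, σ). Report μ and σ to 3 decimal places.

If T ~ Lognormal(μ,σ) then ln T ~ Normal(μ,σ), so the p-quantile of ln T is μ + z_p·σ.
ln(26) = 3.258 and ln(220) = 5.394; z_{0.16} = -0.9945, z_{0.91} = 1.341.
σ = (5.394 − 3.258)/(1.341 − (-0.9945)) = 0.914.
μ = 3.258 − (-0.9945)·0.914 = 4.168.

μ ≈ 4.168, σ ≈ 0.914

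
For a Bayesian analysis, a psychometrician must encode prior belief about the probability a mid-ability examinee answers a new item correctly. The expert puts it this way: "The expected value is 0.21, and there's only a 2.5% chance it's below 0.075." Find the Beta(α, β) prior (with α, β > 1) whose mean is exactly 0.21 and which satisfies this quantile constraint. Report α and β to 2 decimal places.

α ≈ 4.97, β ≈ 18.71

With mean 0.21 fixed, write α = 0.21s, β = 0.79s where s = α+β.
Need P(θ < 0.075) = 0.025 under Beta(0.21s, 0.79s). Normal approximation: (q−m)/√(m(1−m)/s) ≈ z_{0.025} = -1.96, so s ≈ 0.21·0.79·(-1.96)²/(0.075−0.21)² = 35.0.
At s = 35.0: P(θ<0.075) ≈ 0.008. Adjusting to match 0.025 gives s ≈ 23.69.
So α = 0.21·23.69 ≈ 4.97, β = 0.79·23.69 ≈ 18.71.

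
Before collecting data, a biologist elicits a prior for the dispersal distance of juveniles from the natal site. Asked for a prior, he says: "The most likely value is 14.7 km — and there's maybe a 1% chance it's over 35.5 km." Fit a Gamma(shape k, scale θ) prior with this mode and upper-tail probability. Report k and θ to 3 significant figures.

k ≈ 7.08, θ ≈ 2.42

Gamma(k,θ) with k>1 has mode (k−1)θ, so θ = 14.7/(k−1).
Need P(X < 35.5) = 0.99 with θ tied to k this way. Start at k = 2, θ = 14.7: P(X<35.5) ≈ 0.695.
Too low — raise k to concentrate. Iterating converges to k ≈ 7.08.
Then θ = 14.7/(7.08−1) ≈ 2.42.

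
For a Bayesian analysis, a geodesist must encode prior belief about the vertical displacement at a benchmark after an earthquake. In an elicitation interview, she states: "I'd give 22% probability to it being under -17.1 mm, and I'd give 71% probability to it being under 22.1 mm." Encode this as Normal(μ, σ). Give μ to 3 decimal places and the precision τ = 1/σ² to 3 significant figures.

The p-quantile of Normal(μ,σ) is μ + z_p·σ, with z_{0.22} = -0.7722 and z_{0.71} = 0.5534.
Eliminate σ: μ = (z₂·x₁ − z₁·x₂)/(z₂ − z₁) = (0.5534·-17.1 − (-0.7722)·22.1)/1.326 = 5.735.
Then σ = (x₂ − x₁)/(z₂ − z₁) = (22.1 − -17.1)/1.326 = 29.572.
Precision τ = 1/σ² = 1/29.57² = 0.00114.

μ = 5.735, τ = 0.00114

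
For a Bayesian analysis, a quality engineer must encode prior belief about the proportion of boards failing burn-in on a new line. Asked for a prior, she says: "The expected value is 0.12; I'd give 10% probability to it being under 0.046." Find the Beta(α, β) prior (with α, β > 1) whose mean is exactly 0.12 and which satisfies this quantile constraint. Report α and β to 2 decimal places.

α ≈ 2.92, β ≈ 21.40

With mean 0.12 fixed, write α = 0.12s, β = 0.88s where s = α+β.
Need P(θ < 0.046) = 0.1 under Beta(0.12s, 0.88s). Normal approximation: (q−m)/√(m(1−m)/s) ≈ z_{0.1} = -1.28, so s ≈ 0.12·0.88·(-1.28)²/(0.046−0.12)² = 31.7.
At s = 31.7: P(θ<0.046) ≈ 0.065. Adjusting to match 0.1 gives s ≈ 24.32.
So α = 0.12·24.32 ≈ 2.92, β = 0.88·24.32 ≈ 21.40.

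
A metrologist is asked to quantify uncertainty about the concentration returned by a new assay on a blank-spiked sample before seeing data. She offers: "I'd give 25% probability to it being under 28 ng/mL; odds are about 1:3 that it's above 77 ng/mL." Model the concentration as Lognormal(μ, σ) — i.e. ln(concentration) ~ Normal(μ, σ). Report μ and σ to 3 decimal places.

If T ~ Lognormal(μ,σ) then ln T ~ Normal(μ,σ), so the p-quantile of ln T is μ + z_p·σ.
ln(28) = 3.332 and ln(77) = 4.344; z_{0.25} = -0.6745, z_{0.75} = 0.6745.
σ = (4.344 − 3.332)/(0.6745 − (-0.6745)) = 0.750.
μ = 3.332 − (-0.6745)·0.750 = 3.838.

μ ≈ 3.838, σ ≈ 0.750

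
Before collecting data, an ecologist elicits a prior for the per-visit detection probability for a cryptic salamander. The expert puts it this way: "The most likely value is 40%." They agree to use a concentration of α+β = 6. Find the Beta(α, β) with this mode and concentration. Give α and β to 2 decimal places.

For α,β > 1 the Beta mode is (α−1)/(α+β−2). With α+β = 6, the mode is (α−1)/4.
Set (α−1)/4 = 0.4 → α = 1 + 0.4·4 = 2.60.
β = 6 − α = 3.40.

α = 2.60, β = 3.40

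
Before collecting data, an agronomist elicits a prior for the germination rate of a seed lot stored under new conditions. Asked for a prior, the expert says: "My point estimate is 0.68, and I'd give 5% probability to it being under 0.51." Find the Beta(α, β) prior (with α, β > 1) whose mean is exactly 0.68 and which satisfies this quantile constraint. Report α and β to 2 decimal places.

With mean 0.68 fixed, write α = 0.68s, β = 0.32s where s = α+β.
Need P(θ < 0.51) = 0.05 under Beta(0.68s, 0.32s). Normal approximation: (q−m)/√(m(1−m)/s) ≈ z_{0.05} = -1.64, so s ≈ 0.68·0.32·(-1.64)²/(0.51−0.68)² = 20.4.
At s = 20.4: P(θ<0.51) ≈ 0.056. Adjusting to match 0.05 gives s ≈ 21.84.
So α = 0.68·21.84 ≈ 14.85, β = 0.32·21.84 ≈ 6.99.

α ≈ 14.85, β ≈ 6.99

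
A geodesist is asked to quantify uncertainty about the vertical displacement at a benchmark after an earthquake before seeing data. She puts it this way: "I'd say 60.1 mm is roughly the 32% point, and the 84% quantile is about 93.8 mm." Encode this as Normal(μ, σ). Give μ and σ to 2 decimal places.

μ = 70.88, σ = 23.05

The p-quantile of Normal(μ,σ) is μ + z_p·σ, with z_{0.32} = -0.4677 and z_{0.84} = 0.9945.
Eliminate σ: μ = (z₂·x₁ − z₁·x₂)/(z₂ − z₁) = (0.9945·60.1 − (-0.4677)·93.8)/1.462 = 70.88.
Then σ = (x₂ − x₁)/(z₂ − z₁) = (93.8 − 60.1)/1.462 = 23.05.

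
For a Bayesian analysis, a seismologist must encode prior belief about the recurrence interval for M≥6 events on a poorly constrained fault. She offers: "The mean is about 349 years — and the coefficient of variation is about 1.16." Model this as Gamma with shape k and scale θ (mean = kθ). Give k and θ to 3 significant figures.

For Gamma(k, scale θ): mean = kθ, variance = kθ², so CV = 1/√k.
CV = 1.16, hence k = 1/CV² = 0.743.
Then θ = mean/k = 349/0.743 = 470.

k ≈ 0.743, θ ≈ 470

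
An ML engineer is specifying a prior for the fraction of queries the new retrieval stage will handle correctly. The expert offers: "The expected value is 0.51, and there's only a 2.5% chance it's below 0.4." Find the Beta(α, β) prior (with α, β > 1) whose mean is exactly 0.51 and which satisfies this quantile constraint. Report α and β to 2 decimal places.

With mean 0.51 fixed, write α = 0.51s, β = 0.49s where s = α+β.
Need P(θ < 0.4) = 0.025 under Beta(0.51s, 0.49s). Normal approximation: (q−m)/√(m(1−m)/s) ≈ z_{0.025} = -1.96, so s ≈ 0.51·0.49·(-1.96)²/(0.4−0.51)² = 79.3.
At s = 79.3: P(θ<0.4) ≈ 0.024. Adjusting to match 0.025 gives s ≈ 78.25.
So α = 0.51·78.25 ≈ 39.91, β = 0.49·78.25 ≈ 38.34.

α ≈ 39.91, β ≈ 38.34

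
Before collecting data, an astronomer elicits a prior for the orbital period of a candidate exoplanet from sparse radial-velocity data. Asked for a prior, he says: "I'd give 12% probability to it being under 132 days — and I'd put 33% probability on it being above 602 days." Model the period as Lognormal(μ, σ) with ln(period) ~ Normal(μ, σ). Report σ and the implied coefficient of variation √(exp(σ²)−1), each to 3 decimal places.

σ ≈ 0.940, CV ≈ 1.191

If T ~ Lognormal(μ,σ) then ln T ~ Normal(μ,σ), so the p-quantile of ln T is μ + z_p·σ.
ln(132) = 4.883 and ln(602) = 6.4; z_{0.12} = -1.175, z_{0.67} = 0.4399.
σ = (6.4 − 4.883)/(0.4399 − (-1.175)) = 0.940.
μ = 4.883 − (-1.175)·0.940 = 5.987.
CV = √(exp(σ²)−1) = √(exp(0.8830)−1) = 1.191.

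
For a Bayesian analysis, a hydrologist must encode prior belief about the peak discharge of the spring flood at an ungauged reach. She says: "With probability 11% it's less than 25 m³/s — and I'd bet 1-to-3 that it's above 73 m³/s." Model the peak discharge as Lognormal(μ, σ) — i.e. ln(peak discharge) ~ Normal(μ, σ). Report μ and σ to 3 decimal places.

If T ~ Lognormal(μ,σ) then ln T ~ Normal(μ,σ), so the p-quantile of ln T is μ + z_p·σ.
ln(25) = 3.219 and ln(73) = 4.29; z_{0.11} = -1.227, z_{0.75} = 0.6745.
σ = (4.29 − 3.219)/(0.6745 − (-1.227)) = 0.564.
μ = 3.219 − (-1.227)·0.564 = 3.910.

μ ≈ 3.910, σ ≈ 0.564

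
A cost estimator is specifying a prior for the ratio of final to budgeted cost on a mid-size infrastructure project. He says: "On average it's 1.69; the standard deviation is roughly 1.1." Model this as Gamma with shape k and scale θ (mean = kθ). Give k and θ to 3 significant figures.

For Gamma(k, scale θ): mean = kθ, variance = kθ², so CV = 1/√k.
CV = SD/mean = 1.1/1.69 = 0.6509, hence k = 1/CV² = 2.36.
Then θ = mean/k = 1.69/2.36 = 0.716.

k ≈ 2.36, θ ≈ 0.716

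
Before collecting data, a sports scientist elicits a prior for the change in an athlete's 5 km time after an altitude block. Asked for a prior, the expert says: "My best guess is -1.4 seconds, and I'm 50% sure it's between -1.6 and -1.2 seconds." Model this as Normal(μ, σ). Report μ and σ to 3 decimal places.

μ = -1.400, σ = 0.297

A symmetric 50% interval runs μ ± z·σ with z = 0.6745.
Half-width = 0.2, so σ = 0.2/0.6745 = 0.297.
μ is the stated best guess, -1.400.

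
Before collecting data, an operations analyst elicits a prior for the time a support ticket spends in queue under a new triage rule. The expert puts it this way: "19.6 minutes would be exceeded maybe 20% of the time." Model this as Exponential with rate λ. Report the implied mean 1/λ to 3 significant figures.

P(T > 19.6) = e^(−λ·19.6) = 0.2, so λ = −ln(0.2)/19.6 = 0.0821.
Mean = 1/λ = 12.2 minutes.

mean ≈ 12.2 minutes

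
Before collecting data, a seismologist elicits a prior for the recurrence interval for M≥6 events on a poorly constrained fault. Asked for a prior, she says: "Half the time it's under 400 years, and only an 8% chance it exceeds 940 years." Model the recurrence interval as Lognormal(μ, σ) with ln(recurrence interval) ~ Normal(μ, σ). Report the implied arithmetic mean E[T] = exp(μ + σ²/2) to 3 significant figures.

If T ~ Lognormal(μ,σ) then ln T ~ Normal(μ,σ), so the p-quantile of ln T is μ + z_p·σ.
ln(400) = 5.991 and ln(940) = 6.846; z_{0.5} = 0, z_{0.92} = 1.405.
σ = (6.846 − 5.991)/(1.405 − (0)) = 0.608.
μ = 5.991 − (0)·0.608 = 5.991.
E[T] = exp(μ + σ²/2) = exp(5.991 + 0.1849) = 481 years.

E[T] ≈ 481 years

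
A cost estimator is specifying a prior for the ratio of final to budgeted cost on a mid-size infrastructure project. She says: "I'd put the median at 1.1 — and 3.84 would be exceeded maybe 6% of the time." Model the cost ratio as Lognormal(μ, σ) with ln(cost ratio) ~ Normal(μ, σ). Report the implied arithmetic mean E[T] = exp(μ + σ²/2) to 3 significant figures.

If T ~ Lognormal(μ,σ) then ln T ~ Normal(μ,σ), so the p-quantile of ln T is μ + z_p·σ.
ln(1.1) = 0.09531 and ln(3.84) = 1.345; z_{0.5} = 0, z_{0.94} = 1.555.
σ = (1.345 − 0.09531)/(1.555 − (0)) = 0.804.
μ = 0.09531 − (0)·0.804 = 0.095.
E[T] = exp(μ + σ²/2) = exp(0.095 + 0.3233) = 1.52.

E[T] ≈ 1.52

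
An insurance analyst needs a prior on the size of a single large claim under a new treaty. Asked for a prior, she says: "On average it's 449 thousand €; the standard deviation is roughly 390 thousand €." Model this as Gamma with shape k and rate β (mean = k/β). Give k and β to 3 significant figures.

For Gamma(k, rate β): mean = k/β, variance = k/β², so CV = 1/√k.
CV = SD/mean = 390/449 = 0.8686, hence k = 1/CV² = 1.33.
Then β = k/mean = 1.33/449 = 0.00295.

k ≈ 1.33, β ≈ 0.00295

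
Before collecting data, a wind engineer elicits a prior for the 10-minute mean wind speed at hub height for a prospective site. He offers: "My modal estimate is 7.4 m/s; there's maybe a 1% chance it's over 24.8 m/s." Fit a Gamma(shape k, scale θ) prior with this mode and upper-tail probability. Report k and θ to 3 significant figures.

Gamma(k,θ) with k>1 has mode (k−1)θ, so θ = 7.4/(k−1).
Need P(X < 24.8) = 0.99 with θ tied to k this way. Start at k = 2, θ = 7.4: P(X<24.8) ≈ 0.848.
Too low — raise k to concentrate. Iterating converges to k ≈ 3.99.
Then θ = 7.4/(3.99−1) ≈ 2.47.

k ≈ 3.99, θ ≈ 2.47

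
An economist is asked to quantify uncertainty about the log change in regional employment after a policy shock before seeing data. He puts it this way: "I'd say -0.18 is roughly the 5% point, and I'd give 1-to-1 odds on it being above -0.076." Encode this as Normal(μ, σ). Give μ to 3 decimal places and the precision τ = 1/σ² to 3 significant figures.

For Normal(μ,σ), the p-quantile is μ + z_p·σ. Here z_{0.05} = -1.645, z_{0.5} = 0.
So -0.18 = μ − 1.645σ and -0.076 = μ + 0σ.
Subtracting: σ = (-0.076 − -0.18)/(0 − (-1.645)) = 0.063.
Then μ = -0.18 − (-1.645)·0.063 = -0.076.
Precision τ = 1/σ² = 1/0.06323² = 250.

μ = -0.076, τ = 250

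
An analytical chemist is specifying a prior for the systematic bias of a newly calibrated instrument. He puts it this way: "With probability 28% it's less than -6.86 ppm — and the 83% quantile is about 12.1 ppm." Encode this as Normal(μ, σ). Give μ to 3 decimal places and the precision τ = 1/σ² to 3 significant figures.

μ = 0.330, τ = 0.00657

For Normal(μ,σ), the p-quantile is μ + z_p·σ. Here z_{0.28} = -0.5828, z_{0.83} = 0.9542.
So -6.86 = μ − 0.5828σ and 12.1 = μ + 0.9542σ.
Subtracting: σ = (12.1 − -6.86)/(0.9542 − (-0.5828)) = 12.336.
Then μ = -6.86 − (-0.5828)·12.336 = 0.330.
Precision τ = 1/σ² = 1/12.34² = 0.00657.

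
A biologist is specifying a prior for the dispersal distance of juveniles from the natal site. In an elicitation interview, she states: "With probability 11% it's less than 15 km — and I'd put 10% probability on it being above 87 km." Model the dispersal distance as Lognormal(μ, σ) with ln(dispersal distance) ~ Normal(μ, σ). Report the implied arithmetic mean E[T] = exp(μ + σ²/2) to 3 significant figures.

E[T] ≈ 45.3 km

If T ~ Lognormal(μ,σ) then ln T ~ Normal(μ,σ), so the p-quantile of ln T is μ + z_p·σ.
ln(15) = 2.708 and ln(87) = 4.466; z_{0.11} = -1.227, z_{0.9} = 1.282.
σ = (4.466 − 2.708)/(1.282 − (-1.227)) = 0.701.
μ = 2.708 − (-1.227)·0.701 = 3.568.
E[T] = exp(μ + σ²/2) = exp(3.568 + 0.2456) = 45.3 km.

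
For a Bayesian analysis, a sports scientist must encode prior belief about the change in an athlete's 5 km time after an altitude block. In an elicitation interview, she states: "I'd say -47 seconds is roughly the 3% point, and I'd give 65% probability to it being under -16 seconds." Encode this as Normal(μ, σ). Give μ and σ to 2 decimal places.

μ = -21.27, σ = 13.68

For Normal(μ,σ), the p-quantile is μ + z_p·σ. Here z_{0.03} = -1.881, z_{0.65} = 0.3853.
So -47 = μ − 1.881σ and -16 = μ + 0.3853σ.
Subtracting: σ = (-16 − -47)/(0.3853 − (-1.881)) = 13.68.
Then μ = -47 − (-1.881)·13.68 = -21.27.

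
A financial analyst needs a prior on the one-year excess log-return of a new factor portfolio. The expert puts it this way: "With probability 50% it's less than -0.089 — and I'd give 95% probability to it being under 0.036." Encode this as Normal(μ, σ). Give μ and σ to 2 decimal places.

μ = -0.09, σ = 0.08

The p-quantile of Normal(μ,σ) is μ + z_p·σ, with z_{0.5} = 0 and z_{0.95} = 1.645.
Eliminate σ: μ = (z₂·x₁ − z₁·x₂)/(z₂ − z₁) = (1.645·-0.089 − (0)·0.036)/1.645 = -0.09.
Then σ = (x₂ − x₁)/(z₂ − z₁) = (0.036 − -0.089)/1.645 = 0.08.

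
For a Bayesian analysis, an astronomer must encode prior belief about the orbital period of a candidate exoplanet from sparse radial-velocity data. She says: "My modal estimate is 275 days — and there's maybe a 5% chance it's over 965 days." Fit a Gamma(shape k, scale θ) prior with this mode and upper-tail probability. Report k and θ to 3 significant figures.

Gamma(k,θ) with k>1 has mode (k−1)θ, so θ = 275/(k−1).
Need P(X < 965) = 0.95 with θ tied to k this way. Start at k = 2, θ = 275: P(X<965) ≈ 0.865.
Too low — raise k to concentrate. Iterating converges to k ≈ 2.64.
Then θ = 275/(2.64−1) ≈ 168.

k ≈ 2.64, θ ≈ 168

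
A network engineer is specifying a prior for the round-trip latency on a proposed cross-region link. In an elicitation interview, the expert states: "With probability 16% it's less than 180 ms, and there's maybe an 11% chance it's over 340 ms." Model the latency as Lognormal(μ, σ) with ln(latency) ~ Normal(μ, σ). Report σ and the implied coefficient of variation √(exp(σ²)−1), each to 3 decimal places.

σ ≈ 0.286, CV ≈ 0.292

If T ~ Lognormal(μ,σ) then ln T ~ Normal(μ,σ), so the p-quantile of ln T is μ + z_p·σ.
ln(180) = 5.193 and ln(340) = 5.829; z_{0.16} = -0.9945, z_{0.89} = 1.227.
σ = (5.829 − 5.193)/(1.227 − (-0.9945)) = 0.286.
μ = 5.193 − (-0.9945)·0.286 = 5.478.
CV = √(exp(σ²)−1) = √(exp(0.0820)−1) = 0.292.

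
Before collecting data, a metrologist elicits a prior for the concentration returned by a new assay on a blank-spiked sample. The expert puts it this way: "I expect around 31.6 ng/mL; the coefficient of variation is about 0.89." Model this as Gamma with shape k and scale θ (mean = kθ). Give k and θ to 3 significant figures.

For Gamma(k, scale θ): mean = kθ, variance = kθ², so CV = 1/√k.
CV = 0.89, hence k = 1/CV² = 1.26.
Then θ = mean/k = 31.6/1.26 = 25.

k ≈ 1.26, θ ≈ 25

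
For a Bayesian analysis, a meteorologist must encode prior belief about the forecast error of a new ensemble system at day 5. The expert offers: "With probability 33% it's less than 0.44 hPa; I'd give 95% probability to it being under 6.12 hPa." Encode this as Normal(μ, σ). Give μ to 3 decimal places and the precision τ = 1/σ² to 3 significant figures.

The p-quantile of Normal(μ,σ) is μ + z_p·σ, with z_{0.33} = -0.4399 and z_{0.95} = 1.645.
Eliminate σ: μ = (z₂·x₁ − z₁·x₂)/(z₂ − z₁) = (1.645·0.44 − (-0.4399)·6.12)/2.085 = 1.639.
Then σ = (x₂ − x₁)/(z₂ − z₁) = (6.12 − 0.44)/2.085 = 2.725.
Precision τ = 1/σ² = 1/2.725² = 0.135.

μ = 1.639, τ = 0.135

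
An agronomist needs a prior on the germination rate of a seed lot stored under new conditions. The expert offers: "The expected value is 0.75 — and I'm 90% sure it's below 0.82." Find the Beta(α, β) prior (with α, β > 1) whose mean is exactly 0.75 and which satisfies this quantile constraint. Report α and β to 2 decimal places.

α ≈ 44.18, β ≈ 14.73

With mean 0.75 fixed, write α = 0.75s, β = 0.25s where s = α+β.
Need P(θ < 0.82) = 0.9 under Beta(0.75s, 0.25s). Normal approximation: (q−m)/√(m(1−m)/s) ≈ z_{0.9} = 1.28, so s ≈ 0.75·0.25·(1.28)²/(0.82−0.75)² = 62.8.
At s = 62.8: P(θ<0.82) ≈ 0.908. Adjusting to match 0.9 gives s ≈ 58.90.
So α = 0.75·58.90 ≈ 44.18, β = 0.25·58.90 ≈ 14.73.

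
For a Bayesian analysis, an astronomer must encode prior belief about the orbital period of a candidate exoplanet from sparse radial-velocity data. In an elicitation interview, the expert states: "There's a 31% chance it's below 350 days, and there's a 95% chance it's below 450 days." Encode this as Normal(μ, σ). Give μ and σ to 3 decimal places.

μ = 373.163, σ = 46.714

For Normal(μ,σ), the p-quantile is μ + z_p·σ. Here z_{0.31} = -0.4959, z_{0.95} = 1.645.
So 350 = μ − 0.4959σ and 450 = μ + 1.645σ.
Subtracting: σ = (450 − 350)/(1.645 − (-0.4959)) = 46.714.
Then μ = 350 − (-0.4959)·46.714 = 373.163.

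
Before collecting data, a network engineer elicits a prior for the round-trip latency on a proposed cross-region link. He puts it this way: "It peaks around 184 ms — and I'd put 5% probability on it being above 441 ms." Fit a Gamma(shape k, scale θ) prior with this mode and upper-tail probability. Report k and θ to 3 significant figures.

Gamma(k,θ) with k>1 has mode (k−1)θ, so θ = 184/(k−1).
Need P(X < 441) = 0.95 with θ tied to k this way. Start at k = 2, θ = 184: P(X<441) ≈ 0.691.
Too low — raise k to concentrate. Iterating converges to k ≈ 4.57.
Then θ = 184/(4.57−1) ≈ 51.5.

k ≈ 4.57, θ ≈ 51.5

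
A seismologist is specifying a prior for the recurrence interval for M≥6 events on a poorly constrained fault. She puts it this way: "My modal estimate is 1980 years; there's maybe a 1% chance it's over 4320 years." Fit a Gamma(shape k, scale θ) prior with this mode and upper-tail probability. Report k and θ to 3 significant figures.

Gamma(k,θ) with k>1 has mode (k−1)θ, so θ = 1980/(k−1).
Need P(X < 4320) = 0.99 with θ tied to k this way. Start at k = 2, θ = 1980: P(X<4320) ≈ 0.641.
Too low — raise k to concentrate. Iterating converges to k ≈ 8.93.
Then θ = 1980/(8.93−1) ≈ 250.

k ≈ 8.93, θ ≈ 250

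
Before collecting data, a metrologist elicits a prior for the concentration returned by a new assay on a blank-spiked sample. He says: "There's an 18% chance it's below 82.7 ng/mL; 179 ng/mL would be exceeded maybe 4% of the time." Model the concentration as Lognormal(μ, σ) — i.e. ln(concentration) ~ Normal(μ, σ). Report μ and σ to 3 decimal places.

μ ≈ 4.680, σ ≈ 0.290

If T ~ Lognormal(μ,σ) then ln T ~ Normal(μ,σ), so the p-quantile of ln T is μ + z_p·σ.
ln(82.7) = 4.415 and ln(179) = 5.187; z_{0.18} = -0.9154, z_{0.96} = 1.751.
σ = (5.187 − 4.415)/(1.751 − (-0.9154)) = 0.290.
μ = 4.415 − (-0.9154)·0.290 = 4.680.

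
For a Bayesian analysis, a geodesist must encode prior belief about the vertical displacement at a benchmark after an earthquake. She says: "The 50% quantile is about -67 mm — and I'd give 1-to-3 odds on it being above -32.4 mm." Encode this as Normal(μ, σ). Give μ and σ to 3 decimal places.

For Normal(μ,σ), the p-quantile is μ + z_p·σ. Here z_{0.5} = 0, z_{0.75} = 0.6745.
So -67 = μ + 0σ and -32.4 = μ + 0.6745σ.
Subtracting: σ = (-32.4 − -67)/(0.6745 − (0)) = 51.298.
Then μ = -67 − (0)·51.298 = -67.000.

μ = -67.000, σ = 51.298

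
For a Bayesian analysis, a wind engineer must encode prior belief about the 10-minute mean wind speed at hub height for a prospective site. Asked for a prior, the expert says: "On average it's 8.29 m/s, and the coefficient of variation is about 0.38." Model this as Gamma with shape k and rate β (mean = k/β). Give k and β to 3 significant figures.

For Gamma(k, rate β): mean = k/β, variance = k/β², so CV = 1/√k.
CV = 0.38, hence k = 1/CV² = 6.93.
Then β = k/mean = 6.93/8.29 = 0.835.

k ≈ 6.93, β ≈ 0.835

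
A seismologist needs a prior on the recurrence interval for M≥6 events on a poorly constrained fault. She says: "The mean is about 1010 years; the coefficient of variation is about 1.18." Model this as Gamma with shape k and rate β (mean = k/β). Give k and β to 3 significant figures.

For Gamma(k, rate β): mean = k/β, variance = k/β², so CV = 1/√k.
CV = 1.18, hence k = 1/CV² = 0.718.
Then β = k/mean = 0.718/1010 = 0.000711.

k ≈ 0.718, β ≈ 0.000711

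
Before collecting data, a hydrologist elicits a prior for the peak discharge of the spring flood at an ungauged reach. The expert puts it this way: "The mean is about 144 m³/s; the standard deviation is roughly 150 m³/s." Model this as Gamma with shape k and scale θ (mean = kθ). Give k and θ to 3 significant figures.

k ≈ 0.922, θ ≈ 156

For Gamma(k, scale θ): mean = kθ, variance = kθ², so CV = 1/√k.
CV = SD/mean = 150/144 = 1.042, hence k = 1/CV² = 0.922.
Then θ = mean/k = 144/0.922 = 156.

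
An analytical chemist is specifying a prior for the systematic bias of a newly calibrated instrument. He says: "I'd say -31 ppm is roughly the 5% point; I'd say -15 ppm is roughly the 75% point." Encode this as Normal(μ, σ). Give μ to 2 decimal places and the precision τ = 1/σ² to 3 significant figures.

μ = -19.65, τ = 0.021

The p-quantile of Normal(μ,σ) is μ + z_p·σ, with z_{0.05} = -1.645 and z_{0.75} = 0.6745.
Eliminate σ: μ = (z₂·x₁ − z₁·x₂)/(z₂ − z₁) = (0.6745·-31 − (-1.645)·-15)/2.319 = -19.65.
Then σ = (x₂ − x₁)/(z₂ − z₁) = (-15 − -31)/2.319 = 6.90.
Precision τ = 1/σ² = 1/6.899² = 0.021.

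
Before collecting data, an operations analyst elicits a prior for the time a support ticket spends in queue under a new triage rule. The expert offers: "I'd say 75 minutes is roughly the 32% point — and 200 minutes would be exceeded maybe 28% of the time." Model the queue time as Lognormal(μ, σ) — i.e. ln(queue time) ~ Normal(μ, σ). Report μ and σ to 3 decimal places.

μ ≈ 4.754, σ ≈ 0.934

If T ~ Lognormal(μ,σ) then ln T ~ Normal(μ,σ), so the p-quantile of ln T is μ + z_p·σ.
ln(75) = 4.317 and ln(200) = 5.298; z_{0.32} = -0.4677, z_{0.72} = 0.5828.
σ = (5.298 − 4.317)/(0.5828 − (-0.4677)) = 0.934.
μ = 4.317 − (-0.4677)·0.934 = 4.754.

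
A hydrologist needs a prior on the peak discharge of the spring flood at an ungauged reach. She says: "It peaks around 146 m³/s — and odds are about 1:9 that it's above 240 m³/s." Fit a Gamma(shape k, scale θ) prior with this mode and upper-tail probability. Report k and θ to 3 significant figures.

Gamma(k,θ) with k>1 has mode (k−1)θ, so θ = 146/(k−1).
Need P(X < 240) = 0.9 with θ tied to k this way. Start at k = 2, θ = 146: P(X<240) ≈ 0.489.
Too low — raise k to concentrate. Iterating converges to k ≈ 8.63.
Then θ = 146/(8.63−1) ≈ 19.1.

k ≈ 8.63, θ ≈ 19.1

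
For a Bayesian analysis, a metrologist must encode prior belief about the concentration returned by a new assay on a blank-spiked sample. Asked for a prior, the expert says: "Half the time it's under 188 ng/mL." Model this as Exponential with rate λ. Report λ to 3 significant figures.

λ ≈ 0.00369

Exponential median = ln 2 / λ, so λ = ln 2 / 188.0 = 0.00369.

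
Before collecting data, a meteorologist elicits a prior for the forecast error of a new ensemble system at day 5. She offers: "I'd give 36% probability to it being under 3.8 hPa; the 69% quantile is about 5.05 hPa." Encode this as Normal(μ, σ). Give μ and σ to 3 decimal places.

For Normal(μ,σ), the p-quantile is μ + z_p·σ. Here z_{0.36} = -0.3585, z_{0.69} = 0.4959.
So 3.8 = μ − 0.3585σ and 5.05 = μ + 0.4959σ.
Subtracting: σ = (5.05 − 3.8)/(0.4959 − (-0.3585)) = 1.463.
Then μ = 3.8 − (-0.3585)·1.463 = 4.324.

μ = 4.324, σ = 1.463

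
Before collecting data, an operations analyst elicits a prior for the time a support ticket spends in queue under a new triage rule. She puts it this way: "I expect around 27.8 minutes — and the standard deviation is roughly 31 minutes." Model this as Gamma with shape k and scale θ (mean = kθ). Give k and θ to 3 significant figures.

For Gamma(k, scale θ): mean = kθ, variance = kθ², so CV = 1/√k.
CV = SD/mean = 31/27.8 = 1.115, hence k = 1/CV² = 0.804.
Then θ = mean/k = 27.8/0.804 = 34.6.

k ≈ 0.804, θ ≈ 34.6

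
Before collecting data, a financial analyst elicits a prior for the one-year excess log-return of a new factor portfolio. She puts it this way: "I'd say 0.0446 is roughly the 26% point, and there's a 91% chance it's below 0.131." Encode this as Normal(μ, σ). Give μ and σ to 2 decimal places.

The p-quantile of Normal(μ,σ) is μ + z_p·σ, with z_{0.26} = -0.6433 and z_{0.91} = 1.341.
Eliminate σ: μ = (z₂·x₁ − z₁·x₂)/(z₂ − z₁) = (1.341·0.0446 − (-0.6433)·0.131)/1.984 = 0.07.
Then σ = (x₂ − x₁)/(z₂ − z₁) = (0.131 − 0.0446)/1.984 = 0.04.

μ = 0.07, σ = 0.04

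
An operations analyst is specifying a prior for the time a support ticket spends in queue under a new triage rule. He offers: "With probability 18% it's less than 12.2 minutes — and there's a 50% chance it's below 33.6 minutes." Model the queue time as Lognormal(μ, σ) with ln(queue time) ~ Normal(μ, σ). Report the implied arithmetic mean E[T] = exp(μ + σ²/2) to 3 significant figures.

E[T] ≈ 62 minutes

If T ~ Lognormal(μ,σ) then ln T ~ Normal(μ,σ), so the p-quantile of ln T is μ + z_p·σ.
ln(12.2) = 2.501 and ln(33.6) = 3.515; z_{0.18} = -0.9154, z_{0.5} = 0.
σ = (3.515 − 2.501)/(0 − (-0.9154)) = 1.107.
μ = 2.501 − (-0.9154)·1.107 = 3.515.
E[T] = exp(μ + σ²/2) = exp(3.515 + 0.6125) = 62 minutes.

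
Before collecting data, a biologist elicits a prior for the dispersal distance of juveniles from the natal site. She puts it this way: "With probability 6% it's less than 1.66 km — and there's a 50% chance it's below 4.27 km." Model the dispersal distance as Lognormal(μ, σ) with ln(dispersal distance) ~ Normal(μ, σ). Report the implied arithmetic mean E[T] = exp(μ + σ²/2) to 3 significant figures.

If T ~ Lognormal(μ,σ) then ln T ~ Normal(μ,σ), so the p-quantile of ln T is μ + z_p·σ.
ln(1.66) = 0.5068 and ln(4.27) = 1.452; z_{0.06} = -1.555, z_{0.5} = 0.
σ = (1.452 − 0.5068)/(0 − (-1.555)) = 0.608.
μ = 0.5068 − (-1.555)·0.608 = 1.452.
E[T] = exp(μ + σ²/2) = exp(1.452 + 0.1846) = 5.14 km.

E[T] ≈ 5.14 km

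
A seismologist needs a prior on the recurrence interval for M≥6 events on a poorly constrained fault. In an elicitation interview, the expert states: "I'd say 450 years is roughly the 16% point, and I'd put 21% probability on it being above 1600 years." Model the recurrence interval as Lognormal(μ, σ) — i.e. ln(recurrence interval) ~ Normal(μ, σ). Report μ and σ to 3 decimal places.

If T ~ Lognormal(μ,σ) then ln T ~ Normal(μ,σ), so the p-quantile of ln T is μ + z_p·σ.
ln(450) = 6.109 and ln(1600) = 7.378; z_{0.16} = -0.9945, z_{0.79} = 0.8064.
σ = (7.378 − 6.109)/(0.8064 − (-0.9945)) = 0.704.
μ = 6.109 − (-0.9945)·0.704 = 6.810.

μ ≈ 6.810, σ ≈ 0.704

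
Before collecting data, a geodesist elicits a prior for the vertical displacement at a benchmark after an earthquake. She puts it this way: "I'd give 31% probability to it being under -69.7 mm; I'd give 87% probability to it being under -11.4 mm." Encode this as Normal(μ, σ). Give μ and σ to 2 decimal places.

μ = -51.88, σ = 35.94

The p-quantile of Normal(μ,σ) is μ + z_p·σ, with z_{0.31} = -0.4959 and z_{0.87} = 1.126.
Eliminate σ: μ = (z₂·x₁ − z₁·x₂)/(z₂ − z₁) = (1.126·-69.7 − (-0.4959)·-11.4)/1.622 = -51.88.
Then σ = (x₂ − x₁)/(z₂ − z₁) = (-11.4 − -69.7)/1.622 = 35.94.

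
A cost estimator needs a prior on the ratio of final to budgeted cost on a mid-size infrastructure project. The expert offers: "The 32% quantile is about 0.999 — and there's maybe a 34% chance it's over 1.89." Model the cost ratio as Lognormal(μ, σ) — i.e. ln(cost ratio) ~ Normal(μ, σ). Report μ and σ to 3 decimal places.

If T ~ Lognormal(μ,σ) then ln T ~ Normal(μ,σ), so the p-quantile of ln T is μ + z_p·σ.
ln(0.999) = -0.001001 and ln(1.89) = 0.6366; z_{0.32} = -0.4677, z_{0.66} = 0.4125.
σ = (0.6366 − -0.001001)/(0.4125 − (-0.4677)) = 0.724.
μ = -0.001001 − (-0.4677)·0.724 = 0.338.

μ ≈ 0.338, σ ≈ 0.724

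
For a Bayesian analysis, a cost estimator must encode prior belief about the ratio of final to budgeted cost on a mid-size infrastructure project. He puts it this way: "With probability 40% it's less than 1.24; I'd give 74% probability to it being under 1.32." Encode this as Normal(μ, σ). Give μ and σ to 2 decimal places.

For Normal(μ,σ), the p-quantile is μ + z_p·σ. Here z_{0.4} = -0.2533, z_{0.74} = 0.6433.
So 1.24 = μ − 0.2533σ and 1.32 = μ + 0.6433σ.
Subtracting: σ = (1.32 − 1.24)/(0.6433 − (-0.2533)) = 0.09.
Then μ = 1.24 − (-0.2533)·0.09 = 1.26.

μ = 1.26, σ = 0.09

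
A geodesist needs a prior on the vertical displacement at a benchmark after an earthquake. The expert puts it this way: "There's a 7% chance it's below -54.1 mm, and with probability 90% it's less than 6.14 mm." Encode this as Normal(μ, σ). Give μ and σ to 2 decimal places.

μ = -21.86, σ = 21.85

The p-quantile of Normal(μ,σ) is μ + z_p·σ, with z_{0.07} = -1.476 and z_{0.9} = 1.282.
Eliminate σ: μ = (z₂·x₁ − z₁·x₂)/(z₂ − z₁) = (1.282·-54.1 − (-1.476)·6.14)/2.757 = -21.86.
Then σ = (x₂ − x₁)/(z₂ − z₁) = (6.14 − -54.1)/2.757 = 21.85.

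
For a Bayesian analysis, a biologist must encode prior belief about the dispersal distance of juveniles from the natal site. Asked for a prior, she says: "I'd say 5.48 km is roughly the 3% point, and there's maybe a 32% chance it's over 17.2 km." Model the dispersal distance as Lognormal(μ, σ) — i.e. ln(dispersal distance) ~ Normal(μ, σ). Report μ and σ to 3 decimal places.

μ ≈ 2.617, σ ≈ 0.487

If T ~ Lognormal(μ,σ) then ln T ~ Normal(μ,σ), so the p-quantile of ln T is μ + z_p·σ.
ln(5.48) = 1.701 and ln(17.2) = 2.845; z_{0.03} = -1.881, z_{0.68} = 0.4677.
σ = (2.845 − 1.701)/(0.4677 − (-1.881)) = 0.487.
μ = 1.701 − (-1.881)·0.487 = 2.617.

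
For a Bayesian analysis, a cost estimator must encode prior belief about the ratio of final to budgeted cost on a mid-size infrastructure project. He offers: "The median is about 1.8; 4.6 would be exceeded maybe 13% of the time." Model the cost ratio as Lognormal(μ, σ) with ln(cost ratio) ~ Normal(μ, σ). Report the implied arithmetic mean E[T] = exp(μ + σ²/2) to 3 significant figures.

If T ~ Lognormal(μ,σ) then ln T ~ Normal(μ,σ), so the p-quantile of ln T is μ + z_p·σ.
ln(1.8) = 0.5878 and ln(4.6) = 1.526; z_{0.5} = 0, z_{0.87} = 1.126.
σ = (1.526 − 0.5878)/(1.126 − (0)) = 0.833.
μ = 0.5878 − (0)·0.833 = 0.588.
E[T] = exp(μ + σ²/2) = exp(0.588 + 0.3469) = 2.55.

E[T] ≈ 2.55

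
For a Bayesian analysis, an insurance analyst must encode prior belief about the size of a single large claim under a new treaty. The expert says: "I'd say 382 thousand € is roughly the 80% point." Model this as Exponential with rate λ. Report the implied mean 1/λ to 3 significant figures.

mean ≈ 237 thousand €

P(T < 382.0) = 1 − e^(−λ·382.0) = 0.8, so λ = −ln(1−0.8)/382.0 = −ln(0.2)/382.0 = 0.00421.
Mean = 1/λ = 237 thousand €.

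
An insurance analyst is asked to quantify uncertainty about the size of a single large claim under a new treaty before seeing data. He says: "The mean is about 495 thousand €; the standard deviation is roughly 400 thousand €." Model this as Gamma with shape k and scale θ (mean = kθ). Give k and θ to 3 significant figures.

k ≈ 1.53, θ ≈ 323

For Gamma(k, scale θ): mean = kθ, variance = kθ², so CV = 1/√k.
CV = SD/mean = 400/495 = 0.8081, hence k = 1/CV² = 1.53.
Then θ = mean/k = 495/1.53 = 323.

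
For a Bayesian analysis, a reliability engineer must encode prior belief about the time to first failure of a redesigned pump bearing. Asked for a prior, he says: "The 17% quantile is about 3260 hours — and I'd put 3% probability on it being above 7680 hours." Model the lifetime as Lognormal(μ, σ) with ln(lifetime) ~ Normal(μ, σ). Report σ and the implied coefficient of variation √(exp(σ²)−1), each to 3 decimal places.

σ ≈ 0.302, CV ≈ 0.309

If T ~ Lognormal(μ,σ) then ln T ~ Normal(μ,σ), so the p-quantile of ln T is μ + z_p·σ.
ln(3260) = 8.089 and ln(7680) = 8.946; z_{0.17} = -0.9542, z_{0.97} = 1.881.
σ = (8.946 − 8.089)/(1.881 − (-0.9542)) = 0.302.
μ = 8.089 − (-0.9542)·0.302 = 8.378.
CV = √(exp(σ²)−1) = √(exp(0.0914)−1) = 0.309.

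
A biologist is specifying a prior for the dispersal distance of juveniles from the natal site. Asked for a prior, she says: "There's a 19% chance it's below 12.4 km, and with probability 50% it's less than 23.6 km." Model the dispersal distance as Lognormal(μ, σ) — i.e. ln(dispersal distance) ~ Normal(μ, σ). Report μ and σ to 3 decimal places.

If T ~ Lognormal(μ,σ) then ln T ~ Normal(μ,σ), so the p-quantile of ln T is μ + z_p·σ.
ln(12.4) = 2.518 and ln(23.6) = 3.161; z_{0.19} = -0.8779, z_{0.5} = 0.
σ = (3.161 − 2.518)/(0 − (-0.8779)) = 0.733.
μ = 2.518 − (-0.8779)·0.733 = 3.161.

μ ≈ 3.161, σ ≈ 0.733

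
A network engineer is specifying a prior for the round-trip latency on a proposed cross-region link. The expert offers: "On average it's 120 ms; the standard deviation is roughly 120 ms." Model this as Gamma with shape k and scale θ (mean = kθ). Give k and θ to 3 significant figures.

For Gamma(k, scale θ): mean = kθ, variance = kθ², so CV = 1/√k.
CV = SD/mean = 120/120 = 1, hence k = 1/CV² = 1.
Then θ = mean/k = 120/1 = 120.

k ≈ 1, θ ≈ 120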